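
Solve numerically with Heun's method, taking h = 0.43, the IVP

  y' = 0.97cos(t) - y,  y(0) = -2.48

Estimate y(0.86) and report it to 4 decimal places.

Heun: k1 = f(t_n, y_n); k2 = f(t_n + h, y_n + h·k1); y_{n+1} = y_n + (h/2)·(k1 + k2).
t=0.000000, y=-2.480000:
  k1 = f(0.000000, -2.480000) = 3.450000
  k2 = f(0.430000, -0.996500) = 1.878197
  y ← -2.480000 + (0.43/2)·(3.450000 + 1.878197) = -1.334438
t=0.430000, y=-1.334438:
  k1 = f(0.430000, -1.334438) = 2.216134
  k2 = f(0.860000, -0.381500) = 1.014364
  y ← -1.334438 + (0.43/2)·(2.216134 + 1.014364) = -0.639880
y(0.86) ≈ -0.6399

-0.6399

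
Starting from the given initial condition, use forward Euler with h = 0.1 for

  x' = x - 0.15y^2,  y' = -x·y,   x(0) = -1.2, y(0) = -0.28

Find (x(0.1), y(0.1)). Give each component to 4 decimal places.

-1.3212, -0.3136

Euler on (x,y): x_{n+1} = x_n + h·x', y_{n+1} = y_n + h·y'.
0.000000: (-1.200000, -0.280000); f=(-1.211760, -0.336000) → (-1.321176, -0.313600)
(x(0.1), y(0.1)) ≈ (-1.3212, -0.3136)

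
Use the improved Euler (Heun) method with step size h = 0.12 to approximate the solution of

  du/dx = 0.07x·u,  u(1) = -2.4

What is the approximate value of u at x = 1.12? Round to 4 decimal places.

-2.4215

Heun: k1 = f(x_n, u_n); k2 = f(x_n + h, u_n + h·k1); u_{n+1} = u_n + (h/2)·(k1 + k2).
x=1.000000, u=-2.400000:
  k1 = f(1.000000, -2.400000) = -0.168000
  k2 = f(1.120000, -2.420160) = -0.189741
  u ← -2.400000 + (0.12/2)·(-0.168000 + (-0.189741)) = -2.421464
u(1.12) ≈ -2.4215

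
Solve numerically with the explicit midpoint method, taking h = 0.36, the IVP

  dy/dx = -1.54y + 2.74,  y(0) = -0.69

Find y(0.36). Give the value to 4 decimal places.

0.2995

Midpoint: k1 = f(x_n, y_n); k2 = f(x_n + h/2, y_n + (h/2)·k1); y_{n+1} = y_n + h·k2.
x=0.000000, y=-0.690000:
  k1 = f(0.000000, -0.690000) = 3.802600
  k2 = f(0.180000, -0.005532) = 2.748519
  y ← -0.690000 + 0.36·2.748519 = 0.299467
y(0.36) ≈ 0.2995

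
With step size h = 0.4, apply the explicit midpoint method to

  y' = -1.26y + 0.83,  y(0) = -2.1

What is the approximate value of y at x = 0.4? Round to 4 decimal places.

Midpoint: k1 = f(x_n, y_n); k2 = f(x_n + h/2, y_n + (h/2)·k1); y_{n+1} = y_n + h·k2.
x=0.000000, y=-2.100000:
  k1 = f(0.000000, -2.100000) = 3.476000
  k2 = f(0.200000, -1.404800) = 2.600048
  y ← -2.100000 + 0.4·2.600048 = -1.059981
y(0.4) ≈ -1.0600

-1.0600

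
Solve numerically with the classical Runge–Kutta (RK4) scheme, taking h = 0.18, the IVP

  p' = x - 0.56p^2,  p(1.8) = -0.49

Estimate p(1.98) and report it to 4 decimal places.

-0.1617

RK4: k1 = f(x_n, p_n); k2 = f(x_n + h/2, p_n + (h/2)·k1); k3 = f(x_n + h/2, p_n + (h/2)·k2); k4 = f(x_n + h, p_n + h·k3); p_{n+1} = p_n + (h/6)·(k1 + 2k2 + 2k3 + k4).
x=1.800000, p=-0.490000:
  k1 = f(1.800000, -0.490000) = 1.665544
  k2 = f(1.890000, -0.340101) = 1.825226
  k3 = f(1.890000, -0.325730) = 1.830584
  k4 = f(1.980000, -0.160495) = 1.965575
  p ← -0.490000 + (0.18/6)·(k1 + 2k2 + 2k3 + k4) = -0.161718
p(1.98) ≈ -0.1617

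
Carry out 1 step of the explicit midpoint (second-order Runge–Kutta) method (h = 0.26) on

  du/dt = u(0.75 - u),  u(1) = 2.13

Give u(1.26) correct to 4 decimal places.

Midpoint: k1 = f(t_n, u_n); k2 = f(t_n + h/2, u_n + (h/2)·k1); u_{n+1} = u_n + h·k2.
t=1.000000, u=2.130000:
  k1 = f(1.000000, 2.130000) = -2.939400
  k2 = f(1.130000, 1.747878) = -1.744169
  u ← 2.130000 + 0.26·(-1.744169) = 1.676516
u(1.26) ≈ 1.6765

1.6765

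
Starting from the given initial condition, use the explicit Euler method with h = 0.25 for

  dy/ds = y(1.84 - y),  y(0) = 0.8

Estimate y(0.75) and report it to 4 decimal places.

1.4071

Euler: y_{n+1} = y_n + h·f(s_n, y_n).
s=0.000000, y=0.800000: f=0.832000 → y ← 0.800000 + 0.25·0.832000 = 1.008000
s=0.250000, y=1.008000: f=0.838656 → y ← 1.008000 + 0.25·0.838656 = 1.217664
s=0.500000, y=1.217664: f=0.757796 → y ← 1.217664 + 0.25·0.757796 = 1.407113
y(0.75) ≈ 1.4071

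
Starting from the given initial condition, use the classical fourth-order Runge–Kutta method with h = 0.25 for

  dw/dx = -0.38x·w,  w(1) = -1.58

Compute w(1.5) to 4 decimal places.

RK4: k1 = f(x_n, w_n); k2 = f(x_n + h/2, w_n + (h/2)·k1); k3 = f(x_n + h/2, w_n + (h/2)·k2); k4 = f(x_n + h, w_n + h·k3); w_{n+1} = w_n + (h/6)·(k1 + 2k2 + 2k3 + k4).
x=1.000000, w=-1.580000:
  k1 = f(1.000000, -1.580000) = 0.600400
  k2 = f(1.125000, -1.504950) = 0.643366
  k3 = f(1.125000, -1.499579) = 0.641070
  k4 = f(1.250000, -1.419732) = 0.674373
  w ← -1.580000 + (0.25/6)·(k1 + 2k2 + 2k3 + k4) = -1.419848
x=1.250000, w=-1.419848:
  k1 = f(1.250000, -1.419848) = 0.674428
  k2 = f(1.375000, -1.335545) = 0.697822
  k3 = f(1.375000, -1.332620) = 0.696294
  k4 = f(1.500000, -1.245775) = 0.710092
  w ← -1.419848 + (0.25/6)·(k1 + 2k2 + 2k3 + k4) = -1.245983
w(1.5) ≈ -1.2460

-1.2460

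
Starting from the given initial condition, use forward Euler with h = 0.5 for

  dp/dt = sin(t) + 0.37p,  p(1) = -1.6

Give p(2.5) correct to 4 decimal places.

Euler: p_{n+1} = p_n + h·f(t_n, p_n).
t=1.000000, p=-1.600000: f=0.249471 → p ← -1.600000 + 0.5·0.249471 = -1.475265
t=1.500000, p=-1.475265: f=0.451647 → p ← -1.475265 + 0.5·0.451647 = -1.249441
t=2.000000, p=-1.249441: f=0.447004 → p ← -1.249441 + 0.5·0.447004 = -1.025939
p(2.5) ≈ -1.0259

-1.0259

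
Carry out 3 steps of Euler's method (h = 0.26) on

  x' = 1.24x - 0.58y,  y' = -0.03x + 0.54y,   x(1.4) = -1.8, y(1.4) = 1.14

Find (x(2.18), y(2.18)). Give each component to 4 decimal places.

Euler on (x,y): x_{n+1} = x_n + h·x', y_{n+1} = y_n + h·y'.
1.400000: (-1.800000, 1.140000); f=(-2.893200, 0.669600) → (-2.552232, 1.314096)
1.660000: (-2.552232, 1.314096); f=(-3.926943, 0.786179) → (-3.573237, 1.518502)
1.920000: (-3.573237, 1.518502); f=(-5.311546, 0.927188) → (-4.954239, 1.759571)
(x(2.18), y(2.18)) ≈ (-4.9542, 1.7596)

-4.9542, 1.7596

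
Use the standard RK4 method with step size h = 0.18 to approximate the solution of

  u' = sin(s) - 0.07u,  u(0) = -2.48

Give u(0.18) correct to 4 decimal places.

RK4: k1 = f(s_n, u_n); k2 = f(s_n + h/2, u_n + (h/2)·k1); k3 = f(s_n + h/2, u_n + (h/2)·k2); k4 = f(s_n + h, u_n + h·k3); u_{n+1} = u_n + (h/6)·(k1 + 2k2 + 2k3 + k4).
s=0.000000, u=-2.480000:
  k1 = f(0.000000, -2.480000) = 0.173600
  k2 = f(0.090000, -2.464376) = 0.262385
  k3 = f(0.090000, -2.456385) = 0.261826
  k4 = f(0.180000, -2.432871) = 0.349331
  u ← -2.480000 + (0.18/6)·(k1 + 2k2 + 2k3 + k4) = -2.432859
u(0.18) ≈ -2.4329

-2.4329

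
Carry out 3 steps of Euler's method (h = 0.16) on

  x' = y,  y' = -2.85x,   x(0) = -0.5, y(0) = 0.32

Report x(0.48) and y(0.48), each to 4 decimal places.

Euler on (x,y): x_{n+1} = x_n + h·x', y_{n+1} = y_n + h·y'.
0.000000: (-0.500000, 0.320000); f=(0.320000, 1.425000) → (-0.448800, 0.548000)
0.160000: (-0.448800, 0.548000); f=(0.548000, 1.279080) → (-0.361120, 0.752653)
0.320000: (-0.361120, 0.752653); f=(0.752653, 1.029192) → (-0.240696, 0.917324)
(x(0.48), y(0.48)) ≈ (-0.2407, 0.9173)

-0.2407, 0.9173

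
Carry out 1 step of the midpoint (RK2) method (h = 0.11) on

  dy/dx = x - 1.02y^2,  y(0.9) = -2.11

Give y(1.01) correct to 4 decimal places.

-2.6038

Midpoint: k1 = f(x_n, y_n); k2 = f(x_n + h/2, y_n + (h/2)·k1); y_{n+1} = y_n + h·k2.
x=0.900000, y=-2.110000:
  k1 = f(0.900000, -2.110000) = -3.641142
  k2 = f(0.955000, -2.310263) = -4.489061
  y ← -2.110000 + 0.11·(-4.489061) = -2.603797
y(1.01) ≈ -2.6038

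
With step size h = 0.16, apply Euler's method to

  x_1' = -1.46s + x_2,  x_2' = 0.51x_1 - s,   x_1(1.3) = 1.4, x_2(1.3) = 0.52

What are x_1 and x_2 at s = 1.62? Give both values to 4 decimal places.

Euler on (x_1,x_2): x_1_{n+1} = x_1_n + h·x_1', x_2_{n+1} = x_2_n + h·x_2'.
1.300000: (1.400000, 0.520000); f=(-1.378000, -0.586000) → (1.179520, 0.426240)
1.460000: (1.179520, 0.426240); f=(-1.705360, -0.858445) → (0.906662, 0.288889)
(x_1(1.62), x_2(1.62)) ≈ (0.9067, 0.2889)

0.9067, 0.2889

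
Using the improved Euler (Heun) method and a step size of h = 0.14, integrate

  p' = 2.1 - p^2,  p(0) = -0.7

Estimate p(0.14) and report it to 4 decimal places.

Heun: k1 = f(s_n, p_n); k2 = f(s_n + h, p_n + h·k1); p_{n+1} = p_n + (h/2)·(k1 + k2).
s=0.000000, p=-0.700000:
  k1 = f(0.000000, -0.700000) = 1.610000
  k2 = f(0.140000, -0.474600) = 1.874755
  p ← -0.700000 + (0.14/2)·(1.610000 + 1.874755) = -0.456067
p(0.14) ≈ -0.4561

-0.4561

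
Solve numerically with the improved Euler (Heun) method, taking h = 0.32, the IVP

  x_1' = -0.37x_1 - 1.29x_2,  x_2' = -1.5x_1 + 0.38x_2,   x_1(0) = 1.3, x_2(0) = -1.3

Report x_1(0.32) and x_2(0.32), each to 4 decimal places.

Heun on (x_1,x_2): k1 = f(t_n, state_n); k2 = f(t_n + h, state_n + h·k1); state_{n+1} = state_n + (h/2)·(k1 + k2).
0.000000: (1.300000, -1.300000)
  k1 = (1.196000, -2.444000)
  predictor → (1.682720, -2.082080)
  k2 = (2.063277, -3.315270)
  → (1.821484, -2.221483)
(x_1(0.32), x_2(0.32)) ≈ (1.8215, -2.2215)

1.8215, -2.2215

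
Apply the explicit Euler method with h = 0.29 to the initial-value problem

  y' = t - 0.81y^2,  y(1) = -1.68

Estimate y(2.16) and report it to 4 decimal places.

Euler: y_{n+1} = y_n + h·f(t_n, y_n).
t=1.000000, y=-1.680000: f=-1.286144 → y ← -1.680000 + 0.29·(-1.286144) = -2.052982
t=1.290000, y=-2.052982: f=-2.123935 → y ← -2.052982 + 0.29·(-2.123935) = -2.668923
t=1.580000, y=-2.668923: f=-4.189751 → y ← -2.668923 + 0.29·(-4.189751) = -3.883950
t=1.870000, y=-3.883950: f=-10.348908 → y ← -3.883950 + 0.29·(-10.348908) = -6.885134
y(2.16) ≈ -6.8851

-6.8851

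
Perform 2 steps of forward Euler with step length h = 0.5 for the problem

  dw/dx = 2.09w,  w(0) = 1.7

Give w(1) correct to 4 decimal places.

Euler: w_{n+1} = w_n + h·f(x_n, w_n).
x=0.000000, w=1.700000: f=3.553000 → w ← 1.700000 + 0.5·3.553000 = 3.476500
x=0.500000, w=3.476500: f=7.265885 → w ← 3.476500 + 0.5·7.265885 = 7.109442
w(1) ≈ 7.1094

7.1094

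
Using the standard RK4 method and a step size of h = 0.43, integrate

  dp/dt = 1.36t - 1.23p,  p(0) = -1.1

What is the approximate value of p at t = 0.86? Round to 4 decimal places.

-0.0179

RK4: k1 = f(t_n, p_n); k2 = f(t_n + h/2, p_n + (h/2)·k1); k3 = f(t_n + h/2, p_n + (h/2)·k2); k4 = f(t_n + h, p_n + h·k3); p_{n+1} = p_n + (h/6)·(k1 + 2k2 + 2k3 + k4).
t=0.000000, p=-1.100000:
  k1 = f(0.000000, -1.100000) = 1.353000
  k2 = f(0.215000, -0.809105) = 1.287599
  k3 = f(0.215000, -0.823166) = 1.304894
  k4 = f(0.430000, -0.538895) = 1.247641
  p ← -1.100000 + (0.43/6)·(k1 + 2k2 + 2k3 + k4) = -0.542030
t=0.430000, p=-0.542030:
  k1 = f(0.430000, -0.542030) = 1.251497
  k2 = f(0.645000, -0.272958) = 1.212939
  k3 = f(0.645000, -0.281248) = 1.223135
  k4 = f(0.860000, -0.016082) = 1.189381
  p ← -0.542030 + (0.43/6)·(k1 + 2k2 + 2k3 + k4) = -0.017930
p(0.86) ≈ -0.0179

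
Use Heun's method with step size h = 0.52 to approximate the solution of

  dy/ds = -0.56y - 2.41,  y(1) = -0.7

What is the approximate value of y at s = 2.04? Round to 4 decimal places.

Heun: k1 = f(s_n, y_n); k2 = f(s_n + h, y_n + h·k1); y_{n+1} = y_n + (h/2)·(k1 + k2).
s=1.000000, y=-0.700000:
  k1 = f(1.000000, -0.700000) = -2.018000
  k2 = f(1.520000, -1.749360) = -1.430358
  y ← -0.700000 + (0.52/2)·(-2.018000 + (-1.430358)) = -1.596573
s=1.520000, y=-1.596573:
  k1 = f(1.520000, -1.596573) = -1.515919
  k2 = f(2.040000, -2.384851) = -1.074483
  y ← -1.596573 + (0.52/2)·(-1.515919 + (-1.074483)) = -2.270078
y(2.04) ≈ -2.2701

-2.2701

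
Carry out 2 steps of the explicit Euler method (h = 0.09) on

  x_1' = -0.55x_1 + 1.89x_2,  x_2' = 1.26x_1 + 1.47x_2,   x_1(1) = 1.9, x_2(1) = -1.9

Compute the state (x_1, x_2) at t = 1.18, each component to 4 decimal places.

Euler on (x_1,x_2): x_1_{n+1} = x_1_n + h·x_1', x_2_{n+1} = x_2_n + h·x_2'.
1.000000: (1.900000, -1.900000); f=(-4.636000, -0.399000) → (1.482760, -1.935910)
1.090000: (1.482760, -1.935910); f=(-4.474388, -0.977510) → (1.080065, -2.023886)
(x_1(1.18), x_2(1.18)) ≈ (1.0801, -2.0239)

1.0801, -2.0239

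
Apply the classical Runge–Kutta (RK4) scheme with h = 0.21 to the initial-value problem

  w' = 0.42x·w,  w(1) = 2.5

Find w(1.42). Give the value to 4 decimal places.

RK4: k1 = f(x_n, w_n); k2 = f(x_n + h/2, w_n + (h/2)·k1); k3 = f(x_n + h/2, w_n + (h/2)·k2); k4 = f(x_n + h, w_n + h·k3); w_{n+1} = w_n + (h/6)·(k1 + 2k2 + 2k3 + k4).
x=1.000000, w=2.500000:
  k1 = f(1.000000, 2.500000) = 1.050000
  k2 = f(1.105000, 2.610250) = 1.211417
  k3 = f(1.105000, 2.627199) = 1.219283
  k4 = f(1.210000, 2.756049) = 1.400624
  w ← 2.500000 + (0.21/6)·(k1 + 2k2 + 2k3 + k4) = 2.755921
x=1.210000, w=2.755921:
  k1 = f(1.210000, 2.755921) = 1.400559
  k2 = f(1.315000, 2.902980) = 1.603316
  k3 = f(1.315000, 2.924269) = 1.615074
  k4 = f(1.420000, 3.095086) = 1.845909
  w ← 2.755921 + (0.21/6)·(k1 + 2k2 + 2k3 + k4) = 3.094835
w(1.42) ≈ 3.0948

3.0948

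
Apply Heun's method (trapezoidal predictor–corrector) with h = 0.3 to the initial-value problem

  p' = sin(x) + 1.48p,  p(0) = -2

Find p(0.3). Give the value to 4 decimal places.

Heun: k1 = f(x_n, p_n); k2 = f(x_n + h, p_n + h·k1); p_{n+1} = p_n + (h/2)·(k1 + k2).
x=0.000000, p=-2.000000:
  k1 = f(0.000000, -2.000000) = -2.960000
  k2 = f(0.300000, -2.888000) = -3.978720
  p ← -2.000000 + (0.3/2)·(-2.960000 + (-3.978720)) = -3.040808
p(0.3) ≈ -3.0408

-3.0408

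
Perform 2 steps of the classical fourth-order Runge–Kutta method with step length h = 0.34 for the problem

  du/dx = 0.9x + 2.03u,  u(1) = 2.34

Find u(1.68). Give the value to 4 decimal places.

RK4: k1 = f(x_n, u_n); k2 = f(x_n + h/2, u_n + (h/2)·k1); k3 = f(x_n + h/2, u_n + (h/2)·k2); k4 = f(x_n + h, u_n + h·k3); u_{n+1} = u_n + (h/6)·(k1 + 2k2 + 2k3 + k4).
x=1.000000, u=2.340000:
  k1 = f(1.000000, 2.340000) = 5.650200
  k2 = f(1.170000, 3.300534) = 7.753084
  k3 = f(1.170000, 3.658024) = 8.478789
  k4 = f(1.340000, 5.222788) = 11.808260
  u ← 2.340000 + (0.34/6)·(k1 + 2k2 + 2k3 + k4) = 5.168925
x=1.340000, u=5.168925:
  k1 = f(1.340000, 5.168925) = 11.698918
  k2 = f(1.510000, 7.157741) = 15.889214
  k3 = f(1.510000, 7.870092) = 17.335286
  k4 = f(1.680000, 11.062922) = 23.969732
  u ← 5.168925 + (0.34/6)·(k1 + 2k2 + 2k3 + k4) = 10.955592
u(1.68) ≈ 10.9556

10.9556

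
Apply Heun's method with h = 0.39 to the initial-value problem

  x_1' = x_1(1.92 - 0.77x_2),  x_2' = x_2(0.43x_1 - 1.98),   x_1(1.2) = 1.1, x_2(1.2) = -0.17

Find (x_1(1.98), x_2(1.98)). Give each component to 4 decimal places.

Heun on (x_1,x_2): k1 = f(t_n, state_n); k2 = f(t_n + h, state_n + h·k1); state_{n+1} = state_n + (h/2)·(k1 + k2).
1.200000: (1.100000, -0.170000)
  k1 = (2.255990, 0.256190)
  predictor → (1.979836, -0.070086)
  k2 = (3.908129, 0.079104)
  → (2.302003, -0.104618)
1.590000: (2.302003, -0.104618)
  k1 = (4.605286, 0.103586)
  predictor → (4.098065, -0.064219)
  k2 = (8.070928, 0.013989)
  → (4.773865, -0.081691)
(x_1(1.98), x_2(1.98)) ≈ (4.7739, -0.0817)

4.7739, -0.0817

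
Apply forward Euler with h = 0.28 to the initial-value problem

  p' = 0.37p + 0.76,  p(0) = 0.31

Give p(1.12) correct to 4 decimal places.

Euler: p_{n+1} = p_n + h·f(s_n, p_n).
s=0.000000, p=0.310000: f=0.874700 → p ← 0.310000 + 0.28·0.874700 = 0.554916
s=0.280000, p=0.554916: f=0.965319 → p ← 0.554916 + 0.28·0.965319 = 0.825205
s=0.560000, p=0.825205: f=1.065326 → p ← 0.825205 + 0.28·1.065326 = 1.123497
s=0.840000, p=1.123497: f=1.175694 → p ← 1.123497 + 0.28·1.175694 = 1.452691
p(1.12) ≈ 1.4527

1.4527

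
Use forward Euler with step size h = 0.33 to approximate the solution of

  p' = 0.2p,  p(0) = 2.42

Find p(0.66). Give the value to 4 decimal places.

Euler: p_{n+1} = p_n + h·f(t_n, p_n).
t=0.000000, p=2.420000: f=0.484000 → p ← 2.420000 + 0.33·0.484000 = 2.579720
t=0.330000, p=2.579720: f=0.515944 → p ← 2.579720 + 0.33·0.515944 = 2.749982
p(0.66) ≈ 2.7500

2.7500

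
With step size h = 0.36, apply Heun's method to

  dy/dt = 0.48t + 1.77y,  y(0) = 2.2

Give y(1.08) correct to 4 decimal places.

14.2183

Heun: k1 = f(t_n, y_n); k2 = f(t_n + h, y_n + h·k1); y_{n+1} = y_n + (h/2)·(k1 + k2).
t=0.000000, y=2.200000:
  k1 = f(0.000000, 2.200000) = 3.894000
  k2 = f(0.360000, 3.601840) = 6.548057
  y ← 2.200000 + (0.36/2)·(3.894000 + 6.548057) = 4.079570
t=0.360000, y=4.079570:
  k1 = f(0.360000, 4.079570) = 7.393639
  k2 = f(0.720000, 6.741280) = 12.277666
  y ← 4.079570 + (0.36/2)·(7.393639 + 12.277666) = 7.620405
t=0.720000, y=7.620405:
  k1 = f(0.720000, 7.620405) = 13.833717
  k2 = f(1.080000, 12.600543) = 22.821362
  y ← 7.620405 + (0.36/2)·(13.833717 + 22.821362) = 14.218319
y(1.08) ≈ 14.2183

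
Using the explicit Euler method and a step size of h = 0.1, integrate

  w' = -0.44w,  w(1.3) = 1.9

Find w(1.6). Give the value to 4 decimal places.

Euler: w_{n+1} = w_n + h·f(s_n, w_n).
s=1.300000, w=1.900000: f=-0.836000 → w ← 1.900000 + 0.1·(-0.836000) = 1.816400
s=1.400000, w=1.816400: f=-0.799216 → w ← 1.816400 + 0.1·(-0.799216) = 1.736478
s=1.500000, w=1.736478: f=-0.764050 → w ← 1.736478 + 0.1·(-0.764050) = 1.660073
w(1.6) ≈ 1.6601

1.6601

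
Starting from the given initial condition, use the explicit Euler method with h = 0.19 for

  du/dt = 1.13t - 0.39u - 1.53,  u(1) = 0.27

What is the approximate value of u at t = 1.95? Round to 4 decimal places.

Euler: u_{n+1} = u_n + h·f(t_n, u_n).
t=1.000000, u=0.270000: f=-0.505300 → u ← 0.270000 + 0.19·(-0.505300) = 0.173993
t=1.190000, u=0.173993: f=-0.253157 → u ← 0.173993 + 0.19·(-0.253157) = 0.125893
t=1.380000, u=0.125893: f=-0.019698 → u ← 0.125893 + 0.19·(-0.019698) = 0.122150
t=1.570000, u=0.122150: f=0.196461 → u ← 0.122150 + 0.19·0.196461 = 0.159478
t=1.760000, u=0.159478: f=0.396604 → u ← 0.159478 + 0.19·0.396604 = 0.234833
u(1.95) ≈ 0.2348

0.2348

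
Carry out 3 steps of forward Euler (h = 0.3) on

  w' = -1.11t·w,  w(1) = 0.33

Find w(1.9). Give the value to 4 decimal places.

0.0583

Euler: w_{n+1} = w_n + h·f(t_n, w_n).
t=1.000000, w=0.330000: f=-0.366300 → w ← 0.330000 + 0.3·(-0.366300) = 0.220110
t=1.300000, w=0.220110: f=-0.317619 → w ← 0.220110 + 0.3·(-0.317619) = 0.124824
t=1.600000, w=0.124824: f=-0.221688 → w ← 0.124824 + 0.3·(-0.221688) = 0.058318
w(1.9) ≈ 0.0583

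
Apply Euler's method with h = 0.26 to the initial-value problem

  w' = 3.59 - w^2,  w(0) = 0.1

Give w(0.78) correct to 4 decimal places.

Euler: w_{n+1} = w_n + h·f(t_n, w_n).
t=0.000000, w=0.100000: f=3.580000 → w ← 0.100000 + 0.26·3.580000 = 1.030800
t=0.260000, w=1.030800: f=2.527451 → w ← 1.030800 + 0.26·2.527451 = 1.687937
t=0.520000, w=1.687937: f=0.740867 → w ← 1.687937 + 0.26·0.740867 = 1.880563
w(0.78) ≈ 1.8806

1.8806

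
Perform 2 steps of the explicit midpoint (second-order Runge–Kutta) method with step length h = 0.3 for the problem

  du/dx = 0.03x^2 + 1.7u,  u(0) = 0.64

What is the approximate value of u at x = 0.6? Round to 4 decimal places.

1.7238

Midpoint: k1 = f(x_n, u_n); k2 = f(x_n + h/2, u_n + (h/2)·k1); u_{n+1} = u_n + h·k2.
x=0.000000, u=0.640000:
  k1 = f(0.000000, 0.640000) = 1.088000
  k2 = f(0.150000, 0.803200) = 1.366115
  u ← 0.640000 + 0.3·1.366115 = 1.049835
x=0.300000, u=1.049835:
  k1 = f(0.300000, 1.049835) = 1.787419
  k2 = f(0.450000, 1.317947) = 2.246585
  u ← 1.049835 + 0.3·2.246585 = 1.723810
u(0.6) ≈ 1.7238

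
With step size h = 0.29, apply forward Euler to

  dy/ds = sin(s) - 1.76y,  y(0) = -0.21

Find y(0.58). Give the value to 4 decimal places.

Euler: y_{n+1} = y_n + h·f(s_n, y_n).
s=0.000000, y=-0.210000: f=0.369600 → y ← -0.210000 + 0.29·0.369600 = -0.102816
s=0.290000, y=-0.102816: f=0.466908 → y ← -0.102816 + 0.29·0.466908 = 0.032587
y(0.58) ≈ 0.0326

0.0326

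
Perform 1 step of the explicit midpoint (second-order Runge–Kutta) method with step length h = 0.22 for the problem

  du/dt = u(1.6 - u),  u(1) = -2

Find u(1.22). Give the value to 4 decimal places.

-4.6977

Midpoint: k1 = f(t_n, u_n); k2 = f(t_n + h/2, u_n + (h/2)·k1); u_{n+1} = u_n + h·k2.
t=1.000000, u=-2.000000:
  k1 = f(1.000000, -2.000000) = -7.200000
  k2 = f(1.110000, -2.792000) = -12.262464
  u ← -2.000000 + 0.22·(-12.262464) = -4.697742
u(1.22) ≈ -4.6977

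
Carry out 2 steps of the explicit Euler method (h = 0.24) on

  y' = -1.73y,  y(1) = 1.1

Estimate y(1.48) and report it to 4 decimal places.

Euler: y_{n+1} = y_n + h·f(s_n, y_n).
s=1.000000, y=1.100000: f=-1.903000 → y ← 1.100000 + 0.24·(-1.903000) = 0.643280
s=1.240000, y=0.643280: f=-1.112874 → y ← 0.643280 + 0.24·(-1.112874) = 0.376190
y(1.48) ≈ 0.3762

0.3762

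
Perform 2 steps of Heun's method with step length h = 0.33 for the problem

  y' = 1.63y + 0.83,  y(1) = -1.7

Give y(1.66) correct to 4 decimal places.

Heun: k1 = f(x_n, y_n); k2 = f(x_n + h, y_n + h·k1); y_{n+1} = y_n + (h/2)·(k1 + k2).
x=1.000000, y=-1.700000:
  k1 = f(1.000000, -1.700000) = -1.941000
  k2 = f(1.330000, -2.340530) = -2.985064
  y ← -1.700000 + (0.33/2)·(-1.941000 + (-2.985064)) = -2.512801
x=1.330000, y=-2.512801:
  k1 = f(1.330000, -2.512801) = -3.265865
  k2 = f(1.660000, -3.590536) = -5.022574
  y ← -2.512801 + (0.33/2)·(-3.265865 + (-5.022574)) = -3.880393
y(1.66) ≈ -3.8804

-3.8804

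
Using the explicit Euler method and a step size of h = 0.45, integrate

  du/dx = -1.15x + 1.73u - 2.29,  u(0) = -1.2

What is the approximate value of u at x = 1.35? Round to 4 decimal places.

Euler: u_{n+1} = u_n + h·f(x_n, u_n).
x=0.000000, u=-1.200000: f=-4.366000 → u ← -1.200000 + 0.45·(-4.366000) = -3.164700
x=0.450000, u=-3.164700: f=-8.282431 → u ← -3.164700 + 0.45·(-8.282431) = -6.891794
x=0.900000, u=-6.891794: f=-15.247804 → u ← -6.891794 + 0.45·(-15.247804) = -13.753306
u(1.35) ≈ -13.7533

-13.7533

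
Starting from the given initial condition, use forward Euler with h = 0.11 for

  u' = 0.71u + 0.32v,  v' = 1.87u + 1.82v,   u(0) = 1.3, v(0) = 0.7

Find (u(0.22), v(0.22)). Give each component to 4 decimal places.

1.5765, 1.6226

Euler on (u,v): u_{n+1} = u_n + h·u', v_{n+1} = v_n + h·v'.
0.000000: (1.300000, 0.700000); f=(1.147000, 3.705000) → (1.426170, 1.107550)
0.110000: (1.426170, 1.107550); f=(1.366997, 4.682679) → (1.576540, 1.622645)
(u(0.22), v(0.22)) ≈ (1.5765, 1.6226)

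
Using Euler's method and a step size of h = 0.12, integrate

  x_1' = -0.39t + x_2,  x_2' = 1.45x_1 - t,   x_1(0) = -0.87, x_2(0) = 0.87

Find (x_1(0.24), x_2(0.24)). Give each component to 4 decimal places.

-0.6850, 0.5710

Euler on (x_1,x_2): x_1_{n+1} = x_1_n + h·x_1', x_2_{n+1} = x_2_n + h·x_2'.
0.000000: (-0.870000, 0.870000); f=(0.870000, -1.261500) → (-0.765600, 0.718620)
0.120000: (-0.765600, 0.718620); f=(0.671820, -1.230120) → (-0.684982, 0.571006)
(x_1(0.24), x_2(0.24)) ≈ (-0.6850, 0.5710)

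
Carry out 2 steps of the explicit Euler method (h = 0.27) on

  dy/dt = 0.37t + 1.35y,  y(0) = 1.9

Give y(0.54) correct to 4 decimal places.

Euler: y_{n+1} = y_n + h·f(t_n, y_n).
t=0.000000, y=1.900000: f=2.565000 → y ← 1.900000 + 0.27·2.565000 = 2.592550
t=0.270000, y=2.592550: f=3.599843 → y ← 2.592550 + 0.27·3.599843 = 3.564507
y(0.54) ≈ 3.5645

3.5645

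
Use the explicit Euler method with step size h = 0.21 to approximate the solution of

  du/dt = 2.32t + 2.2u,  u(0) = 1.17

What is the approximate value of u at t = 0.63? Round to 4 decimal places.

Euler: u_{n+1} = u_n + h·f(t_n, u_n).
t=0.000000, u=1.170000: f=2.574000 → u ← 1.170000 + 0.21·2.574000 = 1.710540
t=0.210000, u=1.710540: f=4.250388 → u ← 1.710540 + 0.21·4.250388 = 2.603121
t=0.420000, u=2.603121: f=6.701267 → u ← 2.603121 + 0.21·6.701267 = 4.010388
u(0.63) ≈ 4.0104

4.0104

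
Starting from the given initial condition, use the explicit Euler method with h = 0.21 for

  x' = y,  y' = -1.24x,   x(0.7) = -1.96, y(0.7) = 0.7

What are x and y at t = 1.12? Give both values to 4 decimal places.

Euler on (x,y): x_{n+1} = x_n + h·x', y_{n+1} = y_n + h·y'.
0.700000: (-1.960000, 0.700000); f=(0.700000, 2.430400) → (-1.813000, 1.210384)
0.910000: (-1.813000, 1.210384); f=(1.210384, 2.248120) → (-1.558819, 1.682489)
(x(1.12), y(1.12)) ≈ (-1.5588, 1.6825)

-1.5588, 1.6825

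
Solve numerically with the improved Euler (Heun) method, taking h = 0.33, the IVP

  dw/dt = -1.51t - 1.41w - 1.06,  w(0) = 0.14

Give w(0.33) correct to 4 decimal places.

-0.2606

Heun: k1 = f(t_n, w_n); k2 = f(t_n + h, w_n + h·k1); w_{n+1} = w_n + (h/2)·(k1 + k2).
t=0.000000, w=0.140000:
  k1 = f(0.000000, 0.140000) = -1.257400
  k2 = f(0.330000, -0.274942) = -1.170632
  w ← 0.140000 + (0.33/2)·(-1.257400 + (-1.170632)) = -0.260625
w(0.33) ≈ -0.2606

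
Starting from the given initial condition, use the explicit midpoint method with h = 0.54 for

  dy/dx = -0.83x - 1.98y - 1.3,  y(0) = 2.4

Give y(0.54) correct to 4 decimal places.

Midpoint: k1 = f(x_n, y_n); k2 = f(x_n + h/2, y_n + (h/2)·k1); y_{n+1} = y_n + h·k2.
x=0.000000, y=2.400000:
  k1 = f(0.000000, 2.400000) = -6.052000
  k2 = f(0.270000, 0.765960) = -3.040701
  y ← 2.400000 + 0.54·(-3.040701) = 0.758022
y(0.54) ≈ 0.7580

0.7580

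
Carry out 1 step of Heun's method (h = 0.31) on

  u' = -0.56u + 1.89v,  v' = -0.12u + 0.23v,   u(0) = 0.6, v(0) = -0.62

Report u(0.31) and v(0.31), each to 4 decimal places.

Heun on (u,v): k1 = f(t_n, state_n); k2 = f(t_n + h, state_n + h·k1); state_{n+1} = state_n + (h/2)·(k1 + k2).
0.000000: (0.600000, -0.620000)
  k1 = (-1.507800, -0.214600)
  predictor → (0.132582, -0.686526)
  k2 = (-1.371780, -0.173811)
  → (0.153665, -0.680204)
(u(0.31), v(0.31)) ≈ (0.1537, -0.6802)

0.1537, -0.6802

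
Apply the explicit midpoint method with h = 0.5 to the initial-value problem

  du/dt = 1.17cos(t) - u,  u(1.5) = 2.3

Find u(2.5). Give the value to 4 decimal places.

0.5202

Midpoint: k1 = f(t_n, u_n); k2 = f(t_n + h/2, u_n + (h/2)·k1); u_{n+1} = u_n + h·k2.
t=1.500000, u=2.300000:
  k1 = f(1.500000, 2.300000) = -2.217237
  k2 = f(1.750000, 1.745691) = -1.954239
  u ← 2.300000 + 0.5·(-1.954239) = 1.322881
t=2.000000, u=1.322881:
  k1 = f(2.000000, 1.322881) = -1.809773
  k2 = f(2.250000, 0.870438) = -1.605401
  u ← 1.322881 + 0.5·(-1.605401) = 0.520180
u(2.5) ≈ 0.5202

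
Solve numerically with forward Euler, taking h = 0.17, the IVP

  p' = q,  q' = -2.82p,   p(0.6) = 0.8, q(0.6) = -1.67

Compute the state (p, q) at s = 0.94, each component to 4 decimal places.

Euler on (p,q): p_{n+1} = p_n + h·p', q_{n+1} = q_n + h·q'.
0.600000: (0.800000, -1.670000); f=(-1.670000, -2.256000) → (0.516100, -2.053520)
0.770000: (0.516100, -2.053520); f=(-2.053520, -1.455402) → (0.167002, -2.300938)
(p(0.94), q(0.94)) ≈ (0.1670, -2.3009)

0.1670, -2.3009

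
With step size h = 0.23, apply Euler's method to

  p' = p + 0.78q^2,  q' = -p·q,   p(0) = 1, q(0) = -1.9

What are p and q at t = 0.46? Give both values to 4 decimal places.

2.6935, -0.8312

Euler on (p,q): p_{n+1} = p_n + h·p', q_{n+1} = q_n + h·q'.
0.000000: (1.000000, -1.900000); f=(3.815800, 1.900000) → (1.877634, -1.463000)
0.230000: (1.877634, -1.463000); f=(3.547122, 2.746979) → (2.693472, -0.831195)
(p(0.46), q(0.46)) ≈ (2.6935, -0.8312)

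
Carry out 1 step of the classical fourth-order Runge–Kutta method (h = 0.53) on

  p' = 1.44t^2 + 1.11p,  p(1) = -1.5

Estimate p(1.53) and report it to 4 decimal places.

RK4: k1 = f(t_n, p_n); k2 = f(t_n + h/2, p_n + (h/2)·k1); k3 = f(t_n + h/2, p_n + (h/2)·k2); k4 = f(t_n + h, p_n + h·k3); p_{n+1} = p_n + (h/6)·(k1 + 2k2 + 2k3 + k4).
t=1.000000, p=-1.500000:
  k1 = f(1.000000, -1.500000) = -0.225000
  k2 = f(1.265000, -1.559625) = 0.573140
  k3 = f(1.265000, -1.348118) = 0.807913
  k4 = f(1.530000, -1.071806) = 2.181191
  p ← -1.500000 + (0.53/6)·(k1 + 2k2 + 2k3 + k4) = -1.083217
p(1.53) ≈ -1.0832

-1.0832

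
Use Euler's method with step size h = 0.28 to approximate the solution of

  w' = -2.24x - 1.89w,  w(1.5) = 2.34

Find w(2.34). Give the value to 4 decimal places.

-1.7820

Euler: w_{n+1} = w_n + h·f(x_n, w_n).
x=1.500000, w=2.340000: f=-7.782600 → w ← 2.340000 + 0.28·(-7.782600) = 0.160872
x=1.780000, w=0.160872: f=-4.291248 → w ← 0.160872 + 0.28·(-4.291248) = -1.040677
x=2.060000, w=-1.040677: f=-2.647520 → w ← -1.040677 + 0.28·(-2.647520) = -1.781983
w(2.34) ≈ -1.7820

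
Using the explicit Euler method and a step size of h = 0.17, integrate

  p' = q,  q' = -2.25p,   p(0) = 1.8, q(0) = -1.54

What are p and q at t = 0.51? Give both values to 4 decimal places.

0.6805, -3.2603

Euler on (p,q): p_{n+1} = p_n + h·p', q_{n+1} = q_n + h·q'.
0.000000: (1.800000, -1.540000); f=(-1.540000, -4.050000) → (1.538200, -2.228500)
0.170000: (1.538200, -2.228500); f=(-2.228500, -3.460950) → (1.159355, -2.816861)
0.340000: (1.159355, -2.816861); f=(-2.816861, -2.608549) → (0.680489, -3.260315)
(p(0.51), q(0.51)) ≈ (0.6805, -3.2603)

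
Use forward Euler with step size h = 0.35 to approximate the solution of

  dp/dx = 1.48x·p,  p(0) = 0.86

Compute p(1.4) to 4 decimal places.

2.1372

Euler: p_{n+1} = p_n + h·f(x_n, p_n).
x=0.000000, p=0.860000: f=0.000000 → p ← 0.860000 + 0.35·0.000000 = 0.860000
x=0.350000, p=0.860000: f=0.445480 → p ← 0.860000 + 0.35·0.445480 = 1.015918
x=0.700000, p=1.015918: f=1.052491 → p ← 1.015918 + 0.35·1.052491 = 1.384290
x=1.050000, p=1.384290: f=2.151186 → p ← 1.384290 + 0.35·2.151186 = 2.137205
p(1.4) ≈ 2.1372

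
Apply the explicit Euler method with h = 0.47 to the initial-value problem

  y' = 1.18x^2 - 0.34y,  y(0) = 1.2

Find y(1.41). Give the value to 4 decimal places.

Euler: y_{n+1} = y_n + h·f(x_n, y_n).
x=0.000000, y=1.200000: f=-0.408000 → y ← 1.200000 + 0.47·(-0.408000) = 1.008240
x=0.470000, y=1.008240: f=-0.082140 → y ← 1.008240 + 0.47·(-0.082140) = 0.969634
x=0.940000, y=0.969634: f=0.712972 → y ← 0.969634 + 0.47·0.712972 = 1.304731
y(1.41) ≈ 1.3047

1.3047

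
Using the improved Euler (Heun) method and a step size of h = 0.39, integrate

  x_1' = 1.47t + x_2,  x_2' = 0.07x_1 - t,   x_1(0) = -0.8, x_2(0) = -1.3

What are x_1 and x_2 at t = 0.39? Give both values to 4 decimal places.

-1.1995, -1.4048

Heun on (x_1,x_2): k1 = f(t_n, state_n); k2 = f(t_n + h, state_n + h·k1); state_{n+1} = state_n + (h/2)·(k1 + k2).
0.000000: (-0.800000, -1.300000)
  k1 = (-1.300000, -0.056000)
  predictor → (-1.307000, -1.321840)
  k2 = (-0.748540, -0.481490)
  → (-1.199465, -1.404811)
(x_1(0.39), x_2(0.39)) ≈ (-1.1995, -1.4048)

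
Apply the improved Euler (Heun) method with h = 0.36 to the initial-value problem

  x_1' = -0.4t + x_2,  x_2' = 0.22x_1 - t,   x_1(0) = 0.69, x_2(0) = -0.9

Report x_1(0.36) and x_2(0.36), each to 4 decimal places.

Heun on (x_1,x_2): k1 = f(t_n, state_n); k2 = f(t_n + h, state_n + h·k1); state_{n+1} = state_n + (h/2)·(k1 + k2).
0.000000: (0.690000, -0.900000)
  k1 = (-0.900000, 0.151800)
  predictor → (0.366000, -0.845352)
  k2 = (-0.989352, -0.279480)
  → (0.349917, -0.922982)
(x_1(0.36), x_2(0.36)) ≈ (0.3499, -0.9230)

0.3499, -0.9230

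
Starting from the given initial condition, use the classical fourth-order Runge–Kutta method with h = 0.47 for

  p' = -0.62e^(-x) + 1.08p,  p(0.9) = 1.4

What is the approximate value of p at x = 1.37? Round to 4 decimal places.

2.1998

RK4: k1 = f(x_n, p_n); k2 = f(x_n + h/2, p_n + (h/2)·k1); k3 = f(x_n + h/2, p_n + (h/2)·k2); k4 = f(x_n + h, p_n + h·k3); p_{n+1} = p_n + (h/6)·(k1 + 2k2 + 2k3 + k4).
x=0.900000, p=1.400000:
  k1 = f(0.900000, 1.400000) = 1.259927
  k2 = f(1.135000, 1.696083) = 1.632488
  k3 = f(1.135000, 1.783635) = 1.727044
  k4 = f(1.370000, 2.211711) = 2.231101
  p ← 1.400000 + (0.47/6)·(k1 + 2k2 + 2k3 + k4) = 2.199790
p(1.37) ≈ 2.1998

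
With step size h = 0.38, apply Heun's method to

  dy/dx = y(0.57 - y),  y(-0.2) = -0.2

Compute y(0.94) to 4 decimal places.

-0.5481

Heun: k1 = f(x_n, y_n); k2 = f(x_n + h, y_n + h·k1); y_{n+1} = y_n + (h/2)·(k1 + k2).
x=-0.200000, y=-0.200000:
  k1 = f(-0.200000, -0.200000) = -0.154000
  k2 = f(0.180000, -0.258520) = -0.214189
  y ← -0.200000 + (0.38/2)·(-0.154000 + (-0.214189)) = -0.269956
x=0.180000, y=-0.269956:
  k1 = f(0.180000, -0.269956) = -0.226751
  k2 = f(0.560000, -0.356121) = -0.329812
  y ← -0.269956 + (0.38/2)·(-0.226751 + (-0.329812)) = -0.375703
x=0.560000, y=-0.375703:
  k1 = f(0.560000, -0.375703) = -0.355303
  k2 = f(0.940000, -0.510718) = -0.551942
  y ← -0.375703 + (0.38/2)·(-0.355303 + (-0.551942)) = -0.548079
y(0.94) ≈ -0.5481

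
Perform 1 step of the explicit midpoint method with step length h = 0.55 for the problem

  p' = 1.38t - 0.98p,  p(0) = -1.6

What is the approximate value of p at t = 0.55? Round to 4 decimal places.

Midpoint: k1 = f(t_n, p_n); k2 = f(t_n + h/2, p_n + (h/2)·k1); p_{n+1} = p_n + h·k2.
t=0.000000, p=-1.600000:
  k1 = f(0.000000, -1.600000) = 1.568000
  k2 = f(0.275000, -1.168800) = 1.524924
  p ← -1.600000 + 0.55·1.524924 = -0.761292
p(0.55) ≈ -0.7613

-0.7613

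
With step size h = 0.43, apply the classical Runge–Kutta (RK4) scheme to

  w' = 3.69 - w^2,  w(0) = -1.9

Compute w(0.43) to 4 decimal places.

RK4: k1 = f(s_n, w_n); k2 = f(s_n + h/2, w_n + (h/2)·k1); k3 = f(s_n + h/2, w_n + (h/2)·k2); k4 = f(s_n + h, w_n + h·k3); w_{n+1} = w_n + (h/6)·(k1 + 2k2 + 2k3 + k4).
s=0.000000, w=-1.900000:
  k1 = f(0.000000, -1.900000) = 0.080000
  k2 = f(0.215000, -1.882800) = 0.145064
  k3 = f(0.215000, -1.868811) = 0.197545
  k4 = f(0.430000, -1.815056) = 0.395572
  w ← -1.900000 + (0.43/6)·(k1 + 2k2 + 2k3 + k4) = -1.816810
w(0.43) ≈ -1.8168

-1.8168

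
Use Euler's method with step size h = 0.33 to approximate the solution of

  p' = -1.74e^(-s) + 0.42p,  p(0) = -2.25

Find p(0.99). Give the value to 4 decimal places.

-4.8324

Euler: p_{n+1} = p_n + h·f(s_n, p_n).
s=0.000000, p=-2.250000: f=-2.685000 → p ← -2.250000 + 0.33·(-2.685000) = -3.136050
s=0.330000, p=-3.136050: f=-2.568068 → p ← -3.136050 + 0.33·(-2.568068) = -3.983513
s=0.660000, p=-3.983513: f=-2.572397 → p ← -3.983513 + 0.33·(-2.572397) = -4.832403
p(0.99) ≈ -4.8324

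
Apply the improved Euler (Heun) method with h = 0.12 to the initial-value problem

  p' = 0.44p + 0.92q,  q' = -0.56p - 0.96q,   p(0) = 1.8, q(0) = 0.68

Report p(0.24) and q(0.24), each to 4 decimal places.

2.1148, 0.3040

Heun on (p,q): k1 = f(s_n, state_n); k2 = f(s_n + h, state_n + h·k1); state_{n+1} = state_n + (h/2)·(k1 + k2).
0.000000: (1.800000, 0.680000)
  k1 = (1.417600, -1.660800)
  predictor → (1.970112, 0.480704)
  k2 = (1.309097, -1.564739)
  → (1.963602, 0.486468)
0.120000: (1.963602, 0.486468)
  k1 = (1.311535, -1.566626)
  predictor → (2.120986, 0.298473)
  k2 = (1.207829, -1.474286)
  → (2.114764, 0.304013)
(p(0.24), q(0.24)) ≈ (2.1148, 0.3040)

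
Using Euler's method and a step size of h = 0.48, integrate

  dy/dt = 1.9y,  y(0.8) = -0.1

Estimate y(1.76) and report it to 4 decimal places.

-0.3656

Euler: y_{n+1} = y_n + h·f(t_n, y_n).
t=0.800000, y=-0.100000: f=-0.190000 → y ← -0.100000 + 0.48·(-0.190000) = -0.191200
t=1.280000, y=-0.191200: f=-0.363280 → y ← -0.191200 + 0.48·(-0.363280) = -0.365574
y(1.76) ≈ -0.3656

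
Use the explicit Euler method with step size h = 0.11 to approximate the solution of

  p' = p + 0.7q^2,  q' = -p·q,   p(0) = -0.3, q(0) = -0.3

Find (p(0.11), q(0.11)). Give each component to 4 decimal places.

-0.3261, -0.3099

Euler on (p,q): p_{n+1} = p_n + h·p', q_{n+1} = q_n + h·q'.
0.000000: (-0.300000, -0.300000); f=(-0.237000, -0.090000) → (-0.326070, -0.309900)
(p(0.11), q(0.11)) ≈ (-0.3261, -0.3099)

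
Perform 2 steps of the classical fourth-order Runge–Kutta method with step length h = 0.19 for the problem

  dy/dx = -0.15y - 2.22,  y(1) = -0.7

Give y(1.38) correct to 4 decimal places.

RK4: k1 = f(x_n, y_n); k2 = f(x_n + h/2, y_n + (h/2)·k1); k3 = f(x_n + h/2, y_n + (h/2)·k2); k4 = f(x_n + h, y_n + h·k3); y_{n+1} = y_n + (h/6)·(k1 + 2k2 + 2k3 + k4).
x=1.000000, y=-0.700000:
  k1 = f(1.000000, -0.700000) = -2.115000
  k2 = f(1.095000, -0.900925) = -2.084861
  k3 = f(1.095000, -0.898062) = -2.085291
  k4 = f(1.190000, -1.096205) = -2.055569
  y ← -0.700000 + (0.19/6)·(k1 + 2k2 + 2k3 + k4) = -1.096178
x=1.190000, y=-1.096178:
  k1 = f(1.190000, -1.096178) = -2.055573
  k2 = f(1.285000, -1.291457) = -2.026281
  k3 = f(1.285000, -1.288674) = -2.026699
  k4 = f(1.380000, -1.481250) = -1.997812
  y ← -1.096178 + (0.19/6)·(k1 + 2k2 + 2k3 + k4) = -1.481224
y(1.38) ≈ -1.4812

-1.4812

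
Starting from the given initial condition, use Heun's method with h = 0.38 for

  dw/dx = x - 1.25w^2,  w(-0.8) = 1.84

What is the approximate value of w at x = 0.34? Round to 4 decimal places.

0.4893

Heun: k1 = f(x_n, w_n); k2 = f(x_n + h, w_n + h·k1); w_{n+1} = w_n + (h/2)·(k1 + k2).
x=-0.800000, w=1.840000:
  k1 = f(-0.800000, 1.840000) = -5.032000
  k2 = f(-0.420000, -0.072160) = -0.426509
  w ← 1.840000 + (0.38/2)·(-5.032000 + (-0.426509)) = 0.802883
x=-0.420000, w=0.802883:
  k1 = f(-0.420000, 0.802883) = -1.225777
  k2 = f(-0.040000, 0.337088) = -0.182035
  w ← 0.802883 + (0.38/2)·(-1.225777 + (-0.182035)) = 0.535399
x=-0.040000, w=0.535399:
  k1 = f(-0.040000, 0.535399) = -0.398315
  k2 = f(0.340000, 0.384039) = 0.155642
  w ← 0.535399 + (0.38/2)·(-0.398315 + 0.155642) = 0.489291
w(0.34) ≈ 0.4893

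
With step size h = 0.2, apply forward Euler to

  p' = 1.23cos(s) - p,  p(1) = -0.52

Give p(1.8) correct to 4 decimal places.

-0.0616

Euler: p_{n+1} = p_n + h·f(s_n, p_n).
s=1.000000, p=-0.520000: f=1.184572 → p ← -0.520000 + 0.2·1.184572 = -0.283086
s=1.200000, p=-0.283086: f=0.728786 → p ← -0.283086 + 0.2·0.728786 = -0.137328
s=1.400000, p=-0.137328: f=0.346388 → p ← -0.137328 + 0.2·0.346388 = -0.068051
s=1.600000, p=-0.068051: f=0.032135 → p ← -0.068051 + 0.2·0.032135 = -0.061624
p(1.8) ≈ -0.0616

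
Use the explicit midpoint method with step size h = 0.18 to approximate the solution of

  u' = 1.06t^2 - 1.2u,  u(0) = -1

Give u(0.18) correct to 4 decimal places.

-0.8058

Midpoint: k1 = f(t_n, u_n); k2 = f(t_n + h/2, u_n + (h/2)·k1); u_{n+1} = u_n + h·k2.
t=0.000000, u=-1.000000:
  k1 = f(0.000000, -1.000000) = 1.200000
  k2 = f(0.090000, -0.892000) = 1.078986
  u ← -1.000000 + 0.18·1.078986 = -0.805783
u(0.18) ≈ -0.8058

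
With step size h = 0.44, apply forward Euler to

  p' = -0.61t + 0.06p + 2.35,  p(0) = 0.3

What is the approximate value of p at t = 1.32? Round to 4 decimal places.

3.1516

Euler: p_{n+1} = p_n + h·f(t_n, p_n).
t=0.000000, p=0.300000: f=2.368000 → p ← 0.300000 + 0.44·2.368000 = 1.341920
t=0.440000, p=1.341920: f=2.162115 → p ← 1.341920 + 0.44·2.162115 = 2.293251
t=0.880000, p=2.293251: f=1.950795 → p ← 2.293251 + 0.44·1.950795 = 3.151601
p(1.32) ≈ 3.1516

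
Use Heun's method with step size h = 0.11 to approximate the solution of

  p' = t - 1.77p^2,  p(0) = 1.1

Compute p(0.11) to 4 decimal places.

Heun: k1 = f(t_n, p_n); k2 = f(t_n + h, p_n + h·k1); p_{n+1} = p_n + (h/2)·(k1 + k2).
t=0.000000, p=1.100000:
  k1 = f(0.000000, 1.100000) = -2.141700
  k2 = f(0.110000, 0.864413) = -1.212561
  p ← 1.100000 + (0.11/2)·(-2.141700 + (-1.212561)) = 0.915516
p(0.11) ≈ 0.9155

0.9155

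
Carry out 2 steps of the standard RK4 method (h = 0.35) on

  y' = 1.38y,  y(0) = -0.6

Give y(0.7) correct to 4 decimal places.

-1.5760

RK4: k1 = f(t_n, y_n); k2 = f(t_n + h/2, y_n + (h/2)·k1); k3 = f(t_n + h/2, y_n + (h/2)·k2); k4 = f(t_n + h, y_n + h·k3); y_{n+1} = y_n + (h/6)·(k1 + 2k2 + 2k3 + k4).
t=0.000000, y=-0.600000:
  k1 = f(0.000000, -0.600000) = -0.828000
  k2 = f(0.175000, -0.744900) = -1.027962
  k3 = f(0.175000, -0.779893) = -1.076253
  k4 = f(0.350000, -0.976688) = -1.347830
  y ← -0.600000 + (0.35/6)·(k1 + 2k2 + 2k3 + k4) = -0.972415
t=0.350000, y=-0.972415:
  k1 = f(0.350000, -0.972415) = -1.341933
  k2 = f(0.525000, -1.207253) = -1.666010
  k3 = f(0.525000, -1.263967) = -1.744274
  k4 = f(0.700000, -1.582911) = -2.184417
  y ← -0.972415 + (0.35/6)·(k1 + 2k2 + 2k3 + k4) = -1.575985
y(0.7) ≈ -1.5760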